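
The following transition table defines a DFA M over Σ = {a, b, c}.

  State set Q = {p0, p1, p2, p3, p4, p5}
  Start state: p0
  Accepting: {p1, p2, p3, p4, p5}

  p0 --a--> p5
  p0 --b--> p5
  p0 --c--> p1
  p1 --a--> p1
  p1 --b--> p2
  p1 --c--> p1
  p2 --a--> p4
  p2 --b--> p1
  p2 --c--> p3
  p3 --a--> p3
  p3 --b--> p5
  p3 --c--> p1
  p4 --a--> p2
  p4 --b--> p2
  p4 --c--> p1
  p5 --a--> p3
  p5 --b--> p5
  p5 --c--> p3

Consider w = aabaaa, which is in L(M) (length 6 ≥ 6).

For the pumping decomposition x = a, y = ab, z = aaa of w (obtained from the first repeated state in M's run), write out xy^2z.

xy^2z = a·ab·ab·aaa = aababaaa.
Reading y = ab takes M from p5 back to p5, so after x·y·y the machine is still in p5, and z then leads to the accepting state p3. Hence aababaaa ∈ L(M).

aababaaa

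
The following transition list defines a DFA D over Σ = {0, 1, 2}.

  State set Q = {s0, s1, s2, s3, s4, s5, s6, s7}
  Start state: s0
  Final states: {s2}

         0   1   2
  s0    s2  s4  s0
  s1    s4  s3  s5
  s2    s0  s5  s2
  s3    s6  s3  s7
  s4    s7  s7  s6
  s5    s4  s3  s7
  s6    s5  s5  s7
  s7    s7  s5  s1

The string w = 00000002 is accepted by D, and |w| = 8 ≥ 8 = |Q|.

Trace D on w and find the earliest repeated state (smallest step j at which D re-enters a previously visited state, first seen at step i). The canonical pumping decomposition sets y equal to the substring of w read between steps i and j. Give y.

Run of D on w = 0 0 0 0 0 0 0 2:
  step 0: s0  (start)
  step 1: s2  (read 0: s0→s2)
  step 2: s0  (read 0: s2→s0)   ← first repeat (s0 seen earlier)
  step 3: s2  (read 0: s0→s2)
  step 4: s0  (read 0: s2→s0)
  step 5: s2  (read 0: s0→s2)
  step 6: s0  (read 0: s2→s0)
  step 7: s2  (read 0: s0→s2)
  step 8: s2  (read 2: s2→s2)

So i = 0, j = 2, giving x = w[0:0] = ε, y = w[0:2] = 00, z = w[2:8] = 000002.
Check: |xy| = 2 ≤ 8 and |y| = 2 ≥ 1. Reading y takes D from s0 back to s0, so every xyⁱz is accepted.
The DFA has 8 states, so the proof of the pumping lemma guarantees a repeated state among the first 8+1 visited; the segment between the two visits is the pumpable y.

00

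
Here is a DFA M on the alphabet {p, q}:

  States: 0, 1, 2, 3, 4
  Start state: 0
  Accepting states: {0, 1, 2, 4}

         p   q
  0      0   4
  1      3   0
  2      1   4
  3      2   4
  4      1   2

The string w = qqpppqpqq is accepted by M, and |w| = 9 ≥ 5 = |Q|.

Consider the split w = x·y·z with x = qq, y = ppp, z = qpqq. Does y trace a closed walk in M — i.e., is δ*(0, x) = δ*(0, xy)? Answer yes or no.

yes

Run of M on the first 5 characters of w = q q p p p:
  step 0: 0  (start)
  step 1: 4  (read q: 0→4)
  step 2: 2  (read q: 4→2)
  step 3: 1  (read p: 2→1)
  step 4: 3  (read p: 1→3)
  step 5: 2  (read p: 3→2)

After x (step 2): 2. After xy (step 5): 2.
They match, so y = ppp drives M around a cycle from 2 back to itself; pumping y any number of times keeps M in 2 before reading z, and xyⁱz ∈ L(M) for every i ≥ 0.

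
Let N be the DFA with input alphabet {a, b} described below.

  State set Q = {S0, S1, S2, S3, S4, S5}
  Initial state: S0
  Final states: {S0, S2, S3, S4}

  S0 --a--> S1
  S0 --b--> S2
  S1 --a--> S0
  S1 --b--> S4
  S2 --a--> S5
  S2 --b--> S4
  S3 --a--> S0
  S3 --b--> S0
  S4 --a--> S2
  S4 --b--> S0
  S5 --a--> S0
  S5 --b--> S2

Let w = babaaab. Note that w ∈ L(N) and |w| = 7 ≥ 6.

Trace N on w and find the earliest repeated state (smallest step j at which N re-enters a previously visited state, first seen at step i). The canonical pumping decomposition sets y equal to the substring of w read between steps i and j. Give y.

ab

State sequence: S0 -b-> S2 -a-> S5 -b-> S2 -a-> S5 -a-> S0 -a-> S1 -b-> S4
First repeat at step 3: S2 was already visited.

So i = 1, j = 3, giving x = w[0:1] = b, y = w[1:3] = ab, z = w[3:7] = aaab.
Check: |xy| = 3 ≤ 6 and |y| = 2 ≥ 1. Reading y takes N from S2 back to S2, so every xyⁱz is accepted.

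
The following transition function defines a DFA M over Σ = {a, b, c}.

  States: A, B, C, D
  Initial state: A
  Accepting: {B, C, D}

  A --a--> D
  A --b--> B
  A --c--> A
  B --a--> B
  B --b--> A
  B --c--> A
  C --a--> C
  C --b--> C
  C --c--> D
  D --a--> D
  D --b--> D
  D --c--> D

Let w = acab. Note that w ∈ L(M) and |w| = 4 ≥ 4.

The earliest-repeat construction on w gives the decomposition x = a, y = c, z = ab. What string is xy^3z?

acccab

xy^3z = a·c·c·c·ab = acccab.
Reading y = c takes M from D back to D, so after x·y·y·y the machine is still in D, and z then leads to the accepting state D. Hence acccab ∈ L(M).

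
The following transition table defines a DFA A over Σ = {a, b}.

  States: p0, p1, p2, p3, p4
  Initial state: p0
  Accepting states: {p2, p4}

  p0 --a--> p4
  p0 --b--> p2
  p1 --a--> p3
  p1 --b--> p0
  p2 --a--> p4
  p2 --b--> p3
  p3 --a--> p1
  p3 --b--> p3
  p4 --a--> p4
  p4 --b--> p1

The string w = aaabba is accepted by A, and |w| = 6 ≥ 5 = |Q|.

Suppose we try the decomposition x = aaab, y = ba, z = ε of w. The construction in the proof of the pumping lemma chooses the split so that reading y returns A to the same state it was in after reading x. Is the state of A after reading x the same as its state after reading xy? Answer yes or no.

State sequence: p0 -a-> p4 -a-> p4 -a-> p4 -b-> p1 -b-> p0 -a-> p4

After x (step 4): p1. After xy (step 6): p4.
They differ (p1 ≠ p4), so y is not a cycle from the state after x; this split is not the one the pumping-lemma construction produces, and pumping y need not keep the string in L(A).

no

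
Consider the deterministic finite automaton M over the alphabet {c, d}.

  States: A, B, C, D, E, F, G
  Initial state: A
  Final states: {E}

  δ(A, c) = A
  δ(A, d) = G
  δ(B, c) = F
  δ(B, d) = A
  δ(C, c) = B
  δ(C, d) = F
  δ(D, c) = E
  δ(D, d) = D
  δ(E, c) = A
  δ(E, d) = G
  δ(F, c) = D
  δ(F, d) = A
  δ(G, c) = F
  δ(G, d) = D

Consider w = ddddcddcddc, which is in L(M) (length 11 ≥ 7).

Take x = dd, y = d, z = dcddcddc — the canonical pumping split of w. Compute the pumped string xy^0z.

dddcddcddc

xy⁰z = xz = dd·dcddcddc = dddcddcddc.
Reading y = d takes M from D back to D, so after x the machine is still in D, and z then leads to the accepting state E. Hence dddcddcddc ∈ L(M).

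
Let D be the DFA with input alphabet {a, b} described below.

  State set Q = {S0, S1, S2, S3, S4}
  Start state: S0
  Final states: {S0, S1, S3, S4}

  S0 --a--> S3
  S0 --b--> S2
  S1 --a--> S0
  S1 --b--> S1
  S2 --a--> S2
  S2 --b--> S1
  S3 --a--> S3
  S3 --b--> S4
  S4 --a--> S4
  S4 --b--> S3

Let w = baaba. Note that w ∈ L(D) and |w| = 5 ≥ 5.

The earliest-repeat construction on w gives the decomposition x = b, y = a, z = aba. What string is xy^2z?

baaaba

xy^2z = b·a·a·aba = baaaba.
Reading y = a takes D from S2 back to S2, so after x·y·y the machine is still in S2, and z then leads to the accepting state S0. Hence baaaba ∈ L(D).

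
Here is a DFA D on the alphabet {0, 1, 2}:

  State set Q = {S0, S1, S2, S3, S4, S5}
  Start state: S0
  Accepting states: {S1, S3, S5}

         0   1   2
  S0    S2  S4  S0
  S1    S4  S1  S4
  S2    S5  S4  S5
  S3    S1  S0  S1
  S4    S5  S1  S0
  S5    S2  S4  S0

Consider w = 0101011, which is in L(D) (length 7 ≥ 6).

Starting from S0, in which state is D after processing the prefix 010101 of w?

S4

Run of D on the first 6 characters of w = 0 1 0 1 0 1:
  step 0: S0  (start)
  step 1: S2  (read 0: S0→S2)
  step 2: S4  (read 1: S2→S4)
  step 3: S5  (read 0: S4→S5)
  step 4: S4  (read 1: S5→S4)
  step 5: S5  (read 0: S4→S5)
  step 6: S4  (read 1: S5→S4)

After reading 6 characters, D is in state S4.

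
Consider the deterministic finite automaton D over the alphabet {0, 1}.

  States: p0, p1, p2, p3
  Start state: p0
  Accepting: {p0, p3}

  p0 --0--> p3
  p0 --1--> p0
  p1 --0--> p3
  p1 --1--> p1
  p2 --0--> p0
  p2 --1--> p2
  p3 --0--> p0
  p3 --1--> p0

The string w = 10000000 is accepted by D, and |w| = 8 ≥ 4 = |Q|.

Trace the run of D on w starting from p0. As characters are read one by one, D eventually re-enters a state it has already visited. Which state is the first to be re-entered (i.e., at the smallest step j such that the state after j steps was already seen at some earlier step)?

p0

State sequence: p0 -1-> p0 -0-> p3 -0-> p0 -0-> p3 -0-> p0 -0-> p3 -0-> p0 -0-> p3
First repeat at step 1: p0 was already visited.

The earliest repeat is at step j = 1: D is in p0, which it already visited at step i = 0.
Since D has 4 states, any run of length ≥ 4 visits 4+1 states, so by pigeonhole some state repeats within the first 4 steps — that repeat gives the pumpable loop.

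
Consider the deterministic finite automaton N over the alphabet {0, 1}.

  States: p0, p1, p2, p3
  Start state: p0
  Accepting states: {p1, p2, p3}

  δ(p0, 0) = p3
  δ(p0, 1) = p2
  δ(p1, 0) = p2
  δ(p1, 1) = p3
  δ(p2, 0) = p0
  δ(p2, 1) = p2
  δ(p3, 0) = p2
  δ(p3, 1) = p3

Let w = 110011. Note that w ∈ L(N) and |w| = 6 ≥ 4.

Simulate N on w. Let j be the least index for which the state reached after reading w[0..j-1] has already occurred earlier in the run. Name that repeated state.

p2

Run of N on w = 1 1 0 0 1 1:
  step 0: p0  (start)
  step 1: p2  (read 1: p0→p2)
  step 2: p2  (read 1: p2→p2)   ← first repeat (p2 seen earlier)
  step 3: p0  (read 0: p2→p0)
  step 4: p3  (read 0: p0→p3)
  step 5: p3  (read 1: p3→p3)
  step 6: p3  (read 1: p3→p3)

The earliest repeat is at step j = 2: N is in p2, which it already visited at step i = 1.
Since N has 4 states, any run of length ≥ 4 visits 4+1 states, so by pigeonhole some state repeats within the first 4 steps — that repeat gives the pumpable loop.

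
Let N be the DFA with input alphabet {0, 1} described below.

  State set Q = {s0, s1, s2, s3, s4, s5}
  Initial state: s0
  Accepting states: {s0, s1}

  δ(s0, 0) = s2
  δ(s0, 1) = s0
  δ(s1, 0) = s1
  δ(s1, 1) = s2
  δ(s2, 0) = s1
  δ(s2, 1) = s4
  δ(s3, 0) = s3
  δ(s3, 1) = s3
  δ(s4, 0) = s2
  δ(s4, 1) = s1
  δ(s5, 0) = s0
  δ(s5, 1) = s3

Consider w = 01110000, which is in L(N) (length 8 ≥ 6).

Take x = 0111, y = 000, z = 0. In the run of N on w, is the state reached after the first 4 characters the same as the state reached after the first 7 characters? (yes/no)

State sequence: s0 -0-> s2 -1-> s4 -1-> s1 -1-> s2 -0-> s1 -0-> s1 -0-> s1

After x (step 4): s2. After xy (step 7): s1.
They differ (s2 ≠ s1), so y is not a cycle from the state after x; this split is not the one the pumping-lemma construction produces, and pumping y need not keep the string in L(N).

no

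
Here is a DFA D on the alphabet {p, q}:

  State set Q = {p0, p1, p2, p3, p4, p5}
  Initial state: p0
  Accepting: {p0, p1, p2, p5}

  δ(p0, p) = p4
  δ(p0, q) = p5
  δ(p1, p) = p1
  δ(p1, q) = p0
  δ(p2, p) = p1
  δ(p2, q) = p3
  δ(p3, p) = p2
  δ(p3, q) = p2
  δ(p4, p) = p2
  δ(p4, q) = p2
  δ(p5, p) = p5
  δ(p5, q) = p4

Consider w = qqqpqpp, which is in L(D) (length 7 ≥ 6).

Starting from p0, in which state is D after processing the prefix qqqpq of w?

p0

State sequence: p0 -q-> p5 -q-> p4 -q-> p2 -p-> p1 -q-> p0

After reading 5 characters, D is in state p0.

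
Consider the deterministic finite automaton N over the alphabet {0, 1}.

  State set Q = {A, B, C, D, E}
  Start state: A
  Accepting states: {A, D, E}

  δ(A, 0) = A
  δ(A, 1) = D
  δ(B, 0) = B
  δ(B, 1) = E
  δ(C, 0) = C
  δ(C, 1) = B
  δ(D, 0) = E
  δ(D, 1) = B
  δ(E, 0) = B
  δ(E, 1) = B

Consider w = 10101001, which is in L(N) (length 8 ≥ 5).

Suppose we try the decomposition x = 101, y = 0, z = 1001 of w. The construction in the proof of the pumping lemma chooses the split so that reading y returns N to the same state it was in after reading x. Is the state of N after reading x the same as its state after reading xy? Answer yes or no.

Run of N on the first 4 characters of w = 1 0 1 0:
  step 0: A  (start)
  step 1: D  (read 1: A→D)
  step 2: E  (read 0: D→E)
  step 3: B  (read 1: E→B)
  step 4: B  (read 0: B→B)

After x (step 3): B. After xy (step 4): B.
They match, so y = 0 drives N around a cycle from B back to itself; pumping y any number of times keeps N in B before reading z, and xyⁱz ∈ L(N) for every i ≥ 0.

yes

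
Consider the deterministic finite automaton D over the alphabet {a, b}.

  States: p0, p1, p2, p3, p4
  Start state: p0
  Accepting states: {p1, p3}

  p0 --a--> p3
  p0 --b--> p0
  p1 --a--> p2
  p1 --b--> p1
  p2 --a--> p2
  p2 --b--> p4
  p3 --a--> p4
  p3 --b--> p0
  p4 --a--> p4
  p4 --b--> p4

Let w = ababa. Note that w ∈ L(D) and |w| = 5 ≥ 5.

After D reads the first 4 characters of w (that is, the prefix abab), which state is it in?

p0

State sequence: p0 -a-> p3 -b-> p0 -a-> p3 -b-> p0

After reading 4 characters, D is in state p0.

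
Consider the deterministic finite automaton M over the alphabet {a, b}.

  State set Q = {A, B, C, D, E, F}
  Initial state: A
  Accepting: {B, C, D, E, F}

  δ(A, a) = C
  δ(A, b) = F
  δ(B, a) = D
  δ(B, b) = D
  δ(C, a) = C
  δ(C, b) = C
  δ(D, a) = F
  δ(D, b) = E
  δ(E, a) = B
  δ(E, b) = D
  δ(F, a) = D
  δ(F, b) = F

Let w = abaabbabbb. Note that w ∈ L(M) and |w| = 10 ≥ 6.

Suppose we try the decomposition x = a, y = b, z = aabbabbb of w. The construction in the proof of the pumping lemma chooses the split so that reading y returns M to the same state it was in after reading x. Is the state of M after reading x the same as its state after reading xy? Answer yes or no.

yes

Run of M on the first 2 characters of w = a b:
  step 0: A  (start)
  step 1: C  (read a: A→C)
  step 2: C  (read b: C→C)

After x (step 1): C. After xy (step 2): C.
They match, so y = b drives M around a cycle from C back to itself; pumping y any number of times keeps M in C before reading z, and xyⁱz ∈ L(M) for every i ≥ 0.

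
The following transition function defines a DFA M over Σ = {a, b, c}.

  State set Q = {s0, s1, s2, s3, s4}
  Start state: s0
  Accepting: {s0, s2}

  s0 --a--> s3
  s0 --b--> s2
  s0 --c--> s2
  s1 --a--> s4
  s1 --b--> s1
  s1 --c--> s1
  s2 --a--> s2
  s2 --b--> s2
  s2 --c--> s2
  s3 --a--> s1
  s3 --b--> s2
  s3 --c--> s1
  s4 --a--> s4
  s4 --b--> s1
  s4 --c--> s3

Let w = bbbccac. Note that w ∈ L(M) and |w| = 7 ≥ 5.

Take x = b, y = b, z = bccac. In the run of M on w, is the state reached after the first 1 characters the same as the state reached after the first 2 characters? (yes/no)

yes

Run of M on the first 2 characters of w = b b:
  step 0: s0  (start)
  step 1: s2  (read b: s0→s2)
  step 2: s2  (read b: s2→s2)

After x (step 1): s2. After xy (step 2): s2.
They match, so y = b drives M around a cycle from s2 back to itself; pumping y any number of times keeps M in s2 before reading z, and xyⁱz ∈ L(M) for every i ≥ 0.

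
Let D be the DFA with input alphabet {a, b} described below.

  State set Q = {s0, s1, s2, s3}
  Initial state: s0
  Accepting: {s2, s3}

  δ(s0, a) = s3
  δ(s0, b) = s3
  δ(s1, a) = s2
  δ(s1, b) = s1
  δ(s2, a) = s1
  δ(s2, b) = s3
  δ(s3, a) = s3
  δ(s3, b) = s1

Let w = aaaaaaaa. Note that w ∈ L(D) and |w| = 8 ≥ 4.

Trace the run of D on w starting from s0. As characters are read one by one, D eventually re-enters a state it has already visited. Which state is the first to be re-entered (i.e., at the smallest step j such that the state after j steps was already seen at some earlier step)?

s3

State sequence: s0 -a-> s3 -a-> s3 -a-> s3 -a-> s3 -a-> s3 -a-> s3 -a-> s3 -a-> s3
First repeat at step 2: s3 was already visited.

The earliest repeat is at step j = 2: D is in s3, which it already visited at step i = 1.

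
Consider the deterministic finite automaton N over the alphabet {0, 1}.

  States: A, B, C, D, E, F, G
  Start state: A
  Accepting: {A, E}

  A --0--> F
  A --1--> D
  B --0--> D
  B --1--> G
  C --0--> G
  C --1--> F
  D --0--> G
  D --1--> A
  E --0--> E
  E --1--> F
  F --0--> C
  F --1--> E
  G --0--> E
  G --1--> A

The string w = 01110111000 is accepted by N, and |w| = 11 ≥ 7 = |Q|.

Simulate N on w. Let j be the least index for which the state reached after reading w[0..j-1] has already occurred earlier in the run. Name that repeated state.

Run of N on w = 0 1 1 1 0 1 1 1 0 0 0:
  step 0: A  (start)
  step 1: F  (read 0: A→F)
  step 2: E  (read 1: F→E)
  step 3: F  (read 1: E→F)   ← first repeat (F seen earlier)
  step 4: E  (read 1: F→E)
  step 5: E  (read 0: E→E)
  step 6: F  (read 1: E→F)
  step 7: E  (read 1: F→E)
  step 8: F  (read 1: E→F)
  step 9: C  (read 0: F→C)
  step 10: G  (read 0: C→G)
  step 11: E  (read 0: G→E)

The earliest repeat is at step j = 3: N is in F, which it already visited at step i = 1.

F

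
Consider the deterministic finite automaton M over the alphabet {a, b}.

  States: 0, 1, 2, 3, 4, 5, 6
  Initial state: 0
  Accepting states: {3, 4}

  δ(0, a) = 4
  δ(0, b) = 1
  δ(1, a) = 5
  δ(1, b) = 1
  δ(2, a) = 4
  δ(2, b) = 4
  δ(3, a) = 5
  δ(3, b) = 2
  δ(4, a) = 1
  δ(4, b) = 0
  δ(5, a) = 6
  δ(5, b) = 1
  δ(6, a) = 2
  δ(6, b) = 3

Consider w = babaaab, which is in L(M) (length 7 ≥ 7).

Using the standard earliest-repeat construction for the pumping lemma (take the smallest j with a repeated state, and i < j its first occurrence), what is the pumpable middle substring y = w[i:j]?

Run of M on w = b a b a a a b:
  step 0: 0  (start)
  step 1: 1  (read b: 0→1)
  step 2: 5  (read a: 1→5)
  step 3: 1  (read b: 5→1)   ← first repeat (1 seen earlier)
  step 4: 5  (read a: 1→5)
  step 5: 6  (read a: 5→6)
  step 6: 2  (read a: 6→2)
  step 7: 4  (read b: 2→4)

So i = 1, j = 3, giving x = w[0:1] = b, y = w[1:3] = ab, z = w[3:7] = aaab.
Check: |xy| = 3 ≤ 7 and |y| = 2 ≥ 1. Reading y takes M from 1 back to 1, so every xyⁱz is accepted.
Since M has 7 states, any run of length ≥ 7 visits 7+1 states, so by pigeonhole some state repeats within the first 7 steps — that repeat gives the pumpable loop.

ab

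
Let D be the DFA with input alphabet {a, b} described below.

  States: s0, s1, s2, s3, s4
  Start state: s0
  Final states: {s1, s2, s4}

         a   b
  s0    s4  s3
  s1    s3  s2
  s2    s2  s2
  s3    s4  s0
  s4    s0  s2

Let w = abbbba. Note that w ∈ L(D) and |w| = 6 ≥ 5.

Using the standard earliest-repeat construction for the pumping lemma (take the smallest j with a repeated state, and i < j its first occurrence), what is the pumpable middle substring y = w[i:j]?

Run of D on w = a b b b b a:
  step 0: s0  (start)
  step 1: s4  (read a: s0→s4)
  step 2: s2  (read b: s4→s2)
  step 3: s2  (read b: s2→s2)   ← first repeat (s2 seen earlier)
  step 4: s2  (read b: s2→s2)
  step 5: s2  (read b: s2→s2)
  step 6: s2  (read a: s2→s2)

So i = 2, j = 3, giving x = w[0:2] = ab, y = w[2:3] = b, z = w[3:6] = bba.
Check: |xy| = 3 ≤ 5 and |y| = 1 ≥ 1. Reading y takes D from s2 back to s2, so every xyⁱz is accepted.
The DFA has 5 states, so the proof of the pumping lemma guarantees a repeated state among the first 5+1 visited; the segment between the two visits is the pumpable y.

b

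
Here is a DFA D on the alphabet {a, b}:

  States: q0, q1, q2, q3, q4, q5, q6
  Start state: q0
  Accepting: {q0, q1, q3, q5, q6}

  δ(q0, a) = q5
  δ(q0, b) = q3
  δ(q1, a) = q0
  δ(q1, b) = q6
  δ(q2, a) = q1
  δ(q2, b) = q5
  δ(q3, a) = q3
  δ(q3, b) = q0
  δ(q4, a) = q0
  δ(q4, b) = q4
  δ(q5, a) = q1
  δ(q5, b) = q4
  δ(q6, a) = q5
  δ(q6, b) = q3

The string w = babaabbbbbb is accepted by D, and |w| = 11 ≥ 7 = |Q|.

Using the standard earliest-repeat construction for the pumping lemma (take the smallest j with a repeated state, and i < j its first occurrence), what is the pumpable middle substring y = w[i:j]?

State sequence: q0 -b-> q3 -a-> q3 -b-> q0 -a-> q5 -a-> q1 -b-> q6 -b-> q3 -b-> q0 -b-> q3 -b-> q0 -b-> q3
First repeat at step 2: q3 was already visited.

So i = 1, j = 2, giving x = w[0:1] = b, y = w[1:2] = a, z = w[2:11] = baabbbbbb.
Check: |xy| = 2 ≤ 7 and |y| = 1 ≥ 1. Reading y takes D from q3 back to q3, so every xyⁱz is accepted.

a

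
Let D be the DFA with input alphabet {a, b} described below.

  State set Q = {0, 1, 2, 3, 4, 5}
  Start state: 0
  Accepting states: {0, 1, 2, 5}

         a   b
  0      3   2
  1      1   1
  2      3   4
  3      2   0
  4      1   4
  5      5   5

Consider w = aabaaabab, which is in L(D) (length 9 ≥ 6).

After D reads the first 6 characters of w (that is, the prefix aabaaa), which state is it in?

1

State sequence: 0 -a-> 3 -a-> 2 -b-> 4 -a-> 1 -a-> 1 -a-> 1

After reading 6 characters, D is in state 1.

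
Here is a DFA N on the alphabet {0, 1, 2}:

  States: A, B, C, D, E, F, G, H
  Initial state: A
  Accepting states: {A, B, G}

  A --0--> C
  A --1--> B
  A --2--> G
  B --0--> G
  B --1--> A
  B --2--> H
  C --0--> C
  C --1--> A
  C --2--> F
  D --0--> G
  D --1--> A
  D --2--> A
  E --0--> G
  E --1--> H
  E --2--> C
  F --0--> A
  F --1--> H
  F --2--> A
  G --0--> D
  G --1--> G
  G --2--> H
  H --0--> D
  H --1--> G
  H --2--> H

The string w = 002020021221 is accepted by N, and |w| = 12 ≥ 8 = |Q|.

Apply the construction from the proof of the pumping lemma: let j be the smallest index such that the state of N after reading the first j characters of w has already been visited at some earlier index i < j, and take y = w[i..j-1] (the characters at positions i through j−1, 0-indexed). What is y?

0

State sequence: A -0-> C -0-> C -2-> F -0-> A -2-> G -0-> D -0-> G -2-> H -1-> G -2-> H -2-> H -1-> G
First repeat at step 2: C was already visited.

So i = 1, j = 2, giving x = w[0:1] = 0, y = w[1:2] = 0, z = w[2:12] = 2020021221.
Check: |xy| = 2 ≤ 8 and |y| = 1 ≥ 1. Reading y takes N from C back to C, so every xyⁱz is accepted.
The DFA has 8 states, so the proof of the pumping lemma guarantees a repeated state among the first 8+1 visited; the segment between the two visits is the pumpable y.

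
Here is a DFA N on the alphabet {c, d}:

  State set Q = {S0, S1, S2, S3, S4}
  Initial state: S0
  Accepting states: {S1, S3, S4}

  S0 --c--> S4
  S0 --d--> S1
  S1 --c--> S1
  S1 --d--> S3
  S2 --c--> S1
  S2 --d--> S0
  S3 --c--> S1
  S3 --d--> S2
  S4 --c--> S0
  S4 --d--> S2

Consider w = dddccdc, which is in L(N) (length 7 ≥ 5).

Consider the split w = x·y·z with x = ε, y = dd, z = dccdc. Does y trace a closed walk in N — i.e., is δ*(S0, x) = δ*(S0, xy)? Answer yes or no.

no

State sequence: S0 -d-> S1 -d-> S3

After x (step 0): S0. After xy (step 2): S3.
They differ (S0 ≠ S3), so y is not a cycle from the state after x; this split is not the one the pumping-lemma construction produces, and pumping y need not keep the string in L(N).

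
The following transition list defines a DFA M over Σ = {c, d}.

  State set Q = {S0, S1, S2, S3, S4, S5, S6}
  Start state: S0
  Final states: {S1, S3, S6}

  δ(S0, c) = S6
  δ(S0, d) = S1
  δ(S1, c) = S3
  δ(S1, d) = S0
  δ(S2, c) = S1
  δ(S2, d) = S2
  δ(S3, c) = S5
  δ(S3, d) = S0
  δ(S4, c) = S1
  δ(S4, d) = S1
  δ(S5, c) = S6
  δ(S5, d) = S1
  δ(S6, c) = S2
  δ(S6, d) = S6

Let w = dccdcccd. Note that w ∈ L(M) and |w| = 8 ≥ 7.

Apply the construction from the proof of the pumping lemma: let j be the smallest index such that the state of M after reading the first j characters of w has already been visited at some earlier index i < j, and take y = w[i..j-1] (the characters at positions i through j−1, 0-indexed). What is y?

State sequence: S0 -d-> S1 -c-> S3 -c-> S5 -d-> S1 -c-> S3 -c-> S5 -c-> S6 -d-> S6
First repeat at step 4: S1 was already visited.

So i = 1, j = 4, giving x = w[0:1] = d, y = w[1:4] = ccd, z = w[4:8] = cccd.
Check: |xy| = 4 ≤ 7 and |y| = 3 ≥ 1. Reading y takes M from S1 back to S1, so every xyⁱz is accepted.

ccd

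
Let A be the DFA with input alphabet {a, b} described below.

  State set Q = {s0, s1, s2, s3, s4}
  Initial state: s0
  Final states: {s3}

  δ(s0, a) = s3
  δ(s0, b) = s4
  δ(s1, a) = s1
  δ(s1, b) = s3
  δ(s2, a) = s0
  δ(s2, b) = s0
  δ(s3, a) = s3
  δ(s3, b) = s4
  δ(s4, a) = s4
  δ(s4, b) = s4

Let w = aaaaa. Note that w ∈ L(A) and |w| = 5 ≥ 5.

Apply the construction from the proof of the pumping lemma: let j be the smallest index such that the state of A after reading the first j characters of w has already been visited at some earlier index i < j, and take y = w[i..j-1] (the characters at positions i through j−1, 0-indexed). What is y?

a

Run of A on w = a a a a a:
  step 0: s0  (start)
  step 1: s3  (read a: s0→s3)
  step 2: s3  (read a: s3→s3)   ← first repeat (s3 seen earlier)
  step 3: s3  (read a: s3→s3)
  step 4: s3  (read a: s3→s3)
  step 5: s3  (read a: s3→s3)

So i = 1, j = 2, giving x = w[0:1] = a, y = w[1:2] = a, z = w[2:5] = aaa.
Check: |xy| = 2 ≤ 5 and |y| = 1 ≥ 1. Reading y takes A from s3 back to s3, so every xyⁱz is accepted.
With |Q| = 5, pigeonhole forces a state repeat no later than step 5; the substring read between the first and second visits to that state can be pumped.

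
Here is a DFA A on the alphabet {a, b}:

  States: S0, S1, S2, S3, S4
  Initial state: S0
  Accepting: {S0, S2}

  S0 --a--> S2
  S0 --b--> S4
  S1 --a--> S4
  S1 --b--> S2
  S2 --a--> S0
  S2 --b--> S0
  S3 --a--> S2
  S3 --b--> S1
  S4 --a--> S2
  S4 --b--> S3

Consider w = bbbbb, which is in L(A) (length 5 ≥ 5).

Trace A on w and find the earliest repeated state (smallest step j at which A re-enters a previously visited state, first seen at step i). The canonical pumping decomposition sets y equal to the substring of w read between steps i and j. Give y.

bbbbb

Run of A on w = b b b b b:
  step 0: S0  (start)
  step 1: S4  (read b: S0→S4)
  step 2: S3  (read b: S4→S3)
  step 3: S1  (read b: S3→S1)
  step 4: S2  (read b: S1→S2)
  step 5: S0  (read b: S2→S0)   ← first repeat (S0 seen earlier)

So i = 0, j = 5, giving x = w[0:0] = ε, y = w[0:5] = bbbbb, z = w[5:5] = ε.
Check: |xy| = 5 ≤ 5 and |y| = 5 ≥ 1. Reading y takes A from S0 back to S0, so every xyⁱz is accepted.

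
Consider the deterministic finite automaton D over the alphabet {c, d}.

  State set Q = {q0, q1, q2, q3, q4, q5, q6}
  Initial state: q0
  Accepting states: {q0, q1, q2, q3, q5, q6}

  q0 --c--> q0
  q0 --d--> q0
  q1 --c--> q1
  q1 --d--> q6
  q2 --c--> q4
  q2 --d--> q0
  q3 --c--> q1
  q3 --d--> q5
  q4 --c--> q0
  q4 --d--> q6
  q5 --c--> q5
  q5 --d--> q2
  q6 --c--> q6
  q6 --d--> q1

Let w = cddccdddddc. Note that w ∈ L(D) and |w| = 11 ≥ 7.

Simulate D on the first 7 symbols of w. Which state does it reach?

Run of D on the first 7 characters of w = c d d c c d d:
  step 0: q0  (start)
  step 1: q0  (read c: q0→q0)
  step 2: q0  (read d: q0→q0)
  step 3: q0  (read d: q0→q0)
  step 4: q0  (read c: q0→q0)
  step 5: q0  (read c: q0→q0)
  step 6: q0  (read d: q0→q0)
  step 7: q0  (read d: q0→q0)

After reading 7 characters, D is in state q0.
(This kind of state-tracing is the core of the pumping-lemma construction: with 7 states, pigeonhole forces a repeat within the first 7 steps.)

q0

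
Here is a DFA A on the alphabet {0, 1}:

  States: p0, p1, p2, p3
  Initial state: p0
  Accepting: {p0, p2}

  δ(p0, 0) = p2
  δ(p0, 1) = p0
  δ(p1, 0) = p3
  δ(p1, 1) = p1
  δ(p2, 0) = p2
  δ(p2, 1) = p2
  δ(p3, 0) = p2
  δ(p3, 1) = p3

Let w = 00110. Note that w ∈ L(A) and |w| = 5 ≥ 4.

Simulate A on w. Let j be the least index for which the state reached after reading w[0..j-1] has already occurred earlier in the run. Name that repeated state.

State sequence: p0 -0-> p2 -0-> p2 -1-> p2 -1-> p2 -0-> p2
First repeat at step 2: p2 was already visited.

The earliest repeat is at step j = 2: A is in p2, which it already visited at step i = 1.
Pumping length from the standard proof: p = 4 (the number of states). The repeated state found above gives |xy| = j ≤ 4 and |y| = j − i ≥ 1.

p2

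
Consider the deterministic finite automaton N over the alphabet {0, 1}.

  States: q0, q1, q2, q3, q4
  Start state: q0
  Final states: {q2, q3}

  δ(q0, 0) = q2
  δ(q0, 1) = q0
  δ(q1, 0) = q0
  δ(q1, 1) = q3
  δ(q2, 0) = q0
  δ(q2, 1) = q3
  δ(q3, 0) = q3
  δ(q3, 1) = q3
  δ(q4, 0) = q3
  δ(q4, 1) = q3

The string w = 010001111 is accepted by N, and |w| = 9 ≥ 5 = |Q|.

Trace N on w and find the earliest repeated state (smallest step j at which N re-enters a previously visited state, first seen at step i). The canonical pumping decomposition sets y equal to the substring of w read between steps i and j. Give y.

0

Run of N on w = 0 1 0 0 0 1 1 1 1:
  step 0: q0  (start)
  step 1: q2  (read 0: q0→q2)
  step 2: q3  (read 1: q2→q3)
  step 3: q3  (read 0: q3→q3)   ← first repeat (q3 seen earlier)
  step 4: q3  (read 0: q3→q3)
  step 5: q3  (read 0: q3→q3)
  step 6: q3  (read 1: q3→q3)
  step 7: q3  (read 1: q3→q3)
  step 8: q3  (read 1: q3→q3)
  step 9: q3  (read 1: q3→q3)

So i = 2, j = 3, giving x = w[0:2] = 01, y = w[2:3] = 0, z = w[3:9] = 001111.
Check: |xy| = 3 ≤ 5 and |y| = 1 ≥ 1. Reading y takes N from q3 back to q3, so every xyⁱz is accepted.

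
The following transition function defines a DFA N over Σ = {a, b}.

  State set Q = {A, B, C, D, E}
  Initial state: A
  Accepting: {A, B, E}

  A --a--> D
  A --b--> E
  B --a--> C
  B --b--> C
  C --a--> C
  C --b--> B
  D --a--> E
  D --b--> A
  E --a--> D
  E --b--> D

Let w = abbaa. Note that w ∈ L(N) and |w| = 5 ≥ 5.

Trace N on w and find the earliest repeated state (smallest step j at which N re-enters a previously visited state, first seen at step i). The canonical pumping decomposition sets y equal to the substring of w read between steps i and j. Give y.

ab

State sequence: A -a-> D -b-> A -b-> E -a-> D -a-> E
First repeat at step 2: A was already visited.

So i = 0, j = 2, giving x = w[0:0] = ε, y = w[0:2] = ab, z = w[2:5] = baa.
Check: |xy| = 2 ≤ 5 and |y| = 2 ≥ 1. Reading y takes N from A back to A, so every xyⁱz is accepted.
The DFA has 5 states, so the proof of the pumping lemma guarantees a repeated state among the first 5+1 visited; the segment between the two visits is the pumpable y.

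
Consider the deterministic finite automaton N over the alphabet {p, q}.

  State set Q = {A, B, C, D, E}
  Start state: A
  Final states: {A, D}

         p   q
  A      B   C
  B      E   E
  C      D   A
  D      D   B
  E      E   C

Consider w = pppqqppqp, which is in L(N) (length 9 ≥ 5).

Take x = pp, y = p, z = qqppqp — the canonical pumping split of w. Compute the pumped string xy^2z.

xy^2z = pp·p·p·qqppqp = ppppqqppqp.
Reading y = p takes N from E back to E, so after x·y·y the machine is still in E, and z then leads to the accepting state D. Hence ppppqqppqp ∈ L(N).

ppppqqppqp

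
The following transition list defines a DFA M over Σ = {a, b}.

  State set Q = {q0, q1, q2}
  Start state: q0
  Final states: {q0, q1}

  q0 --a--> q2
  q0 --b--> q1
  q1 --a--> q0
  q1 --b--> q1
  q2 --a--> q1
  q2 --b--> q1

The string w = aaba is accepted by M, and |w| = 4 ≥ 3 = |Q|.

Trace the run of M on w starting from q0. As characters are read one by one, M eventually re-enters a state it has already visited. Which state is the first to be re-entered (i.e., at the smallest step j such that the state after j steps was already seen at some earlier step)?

q1

Run of M on w = a a b a:
  step 0: q0  (start)
  step 1: q2  (read a: q0→q2)
  step 2: q1  (read a: q2→q1)
  step 3: q1  (read b: q1→q1)   ← first repeat (q1 seen earlier)
  step 4: q0  (read a: q1→q0)

The earliest repeat is at step j = 3: M is in q1, which it already visited at step i = 2.
Pumping length from the standard proof: p = 3 (the number of states). The repeated state found above gives |xy| = j ≤ 3 and |y| = j − i ≥ 1.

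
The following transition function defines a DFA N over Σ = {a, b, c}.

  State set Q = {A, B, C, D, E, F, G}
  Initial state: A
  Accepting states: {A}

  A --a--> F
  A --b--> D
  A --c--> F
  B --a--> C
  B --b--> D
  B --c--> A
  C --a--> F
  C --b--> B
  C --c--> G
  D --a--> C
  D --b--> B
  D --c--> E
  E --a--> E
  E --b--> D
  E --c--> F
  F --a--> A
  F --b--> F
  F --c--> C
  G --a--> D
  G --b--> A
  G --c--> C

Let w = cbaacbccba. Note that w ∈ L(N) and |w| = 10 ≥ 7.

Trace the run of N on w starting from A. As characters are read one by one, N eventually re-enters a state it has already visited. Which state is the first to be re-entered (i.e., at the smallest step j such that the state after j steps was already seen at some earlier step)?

F

State sequence: A -c-> F -b-> F -a-> A -a-> F -c-> C -b-> B -c-> A -c-> F -b-> F -a-> A
First repeat at step 2: F was already visited.

The earliest repeat is at step j = 2: N is in F, which it already visited at step i = 1.
With |Q| = 7, pigeonhole forces a state repeat no later than step 7; the substring read between the first and second visits to that state can be pumped.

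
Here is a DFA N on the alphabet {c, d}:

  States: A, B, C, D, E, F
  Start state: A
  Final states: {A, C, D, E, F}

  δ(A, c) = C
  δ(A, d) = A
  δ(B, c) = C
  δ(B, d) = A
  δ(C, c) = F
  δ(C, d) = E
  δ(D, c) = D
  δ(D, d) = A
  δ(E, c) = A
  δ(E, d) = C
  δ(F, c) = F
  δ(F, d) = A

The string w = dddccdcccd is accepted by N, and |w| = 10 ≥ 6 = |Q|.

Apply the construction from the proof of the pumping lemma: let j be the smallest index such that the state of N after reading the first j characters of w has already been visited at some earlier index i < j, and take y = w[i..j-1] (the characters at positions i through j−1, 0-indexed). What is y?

Run of N on w = d d d c c d c c c d:
  step 0: A  (start)
  step 1: A  (read d: A→A)   ← first repeat (A seen earlier)
  step 2: A  (read d: A→A)
  step 3: A  (read d: A→A)
  step 4: C  (read c: A→C)
  step 5: F  (read c: C→F)
  step 6: A  (read d: F→A)
  step 7: C  (read c: A→C)
  step 8: F  (read c: C→F)
  step 9: F  (read c: F→F)
  step 10: A  (read d: F→A)

So i = 0, j = 1, giving x = w[0:0] = ε, y = w[0:1] = d, z = w[1:10] = ddccdcccd.
Check: |xy| = 1 ≤ 6 and |y| = 1 ≥ 1. Reading y takes N from A back to A, so every xyⁱz is accepted.
The DFA has 6 states, so the proof of the pumping lemma guarantees a repeated state among the first 6+1 visited; the segment between the two visits is the pumpable y.

d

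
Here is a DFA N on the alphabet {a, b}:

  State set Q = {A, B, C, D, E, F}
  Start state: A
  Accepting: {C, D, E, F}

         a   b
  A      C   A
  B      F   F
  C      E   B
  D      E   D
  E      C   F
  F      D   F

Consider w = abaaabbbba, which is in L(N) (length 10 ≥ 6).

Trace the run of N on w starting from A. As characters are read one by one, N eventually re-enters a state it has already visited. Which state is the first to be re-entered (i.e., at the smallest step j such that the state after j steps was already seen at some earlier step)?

State sequence: A -a-> C -b-> B -a-> F -a-> D -a-> E -b-> F -b-> F -b-> F -b-> F -a-> D
First repeat at step 6: F was already visited.

The earliest repeat is at step j = 6: N is in F, which it already visited at step i = 3.
Since N has 6 states, any run of length ≥ 6 visits 6+1 states, so by pigeonhole some state repeats within the first 6 steps — that repeat gives the pumpable loop.

F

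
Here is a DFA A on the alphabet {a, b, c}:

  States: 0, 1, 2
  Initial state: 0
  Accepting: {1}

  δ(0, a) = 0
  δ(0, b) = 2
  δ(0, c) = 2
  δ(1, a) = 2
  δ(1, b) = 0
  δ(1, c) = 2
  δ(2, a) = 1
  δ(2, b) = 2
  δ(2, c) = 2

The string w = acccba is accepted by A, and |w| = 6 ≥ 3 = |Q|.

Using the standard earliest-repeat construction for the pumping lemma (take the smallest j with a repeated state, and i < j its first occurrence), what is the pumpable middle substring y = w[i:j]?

a

Run of A on w = a c c c b a:
  step 0: 0  (start)
  step 1: 0  (read a: 0→0)   ← first repeat (0 seen earlier)
  step 2: 2  (read c: 0→2)
  step 3: 2  (read c: 2→2)
  step 4: 2  (read c: 2→2)
  step 5: 2  (read b: 2→2)
  step 6: 1  (read a: 2→1)

So i = 0, j = 1, giving x = w[0:0] = ε, y = w[0:1] = a, z = w[1:6] = cccba.
Check: |xy| = 1 ≤ 3 and |y| = 1 ≥ 1. Reading y takes A from 0 back to 0, so every xyⁱz is accepted.
The DFA has 3 states, so the proof of the pumping lemma guarantees a repeated state among the first 3+1 visited; the segment between the two visits is the pumpable y.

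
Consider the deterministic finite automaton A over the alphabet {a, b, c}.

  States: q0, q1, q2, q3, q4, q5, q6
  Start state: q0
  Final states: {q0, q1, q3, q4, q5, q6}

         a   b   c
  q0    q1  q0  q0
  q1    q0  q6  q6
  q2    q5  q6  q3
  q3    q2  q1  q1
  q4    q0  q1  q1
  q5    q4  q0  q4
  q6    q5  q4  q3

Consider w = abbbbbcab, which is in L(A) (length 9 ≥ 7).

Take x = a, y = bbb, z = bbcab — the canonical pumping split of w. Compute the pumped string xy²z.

xy^2z = a·bbb·bbb·bbcab = abbbbbbbbcab.
Reading y = bbb takes A from q1 back to q1, so after x·y·y the machine is still in q1, and z then leads to the accepting state q0. Hence abbbbbbbbcab ∈ L(A).

abbbbbbbbcab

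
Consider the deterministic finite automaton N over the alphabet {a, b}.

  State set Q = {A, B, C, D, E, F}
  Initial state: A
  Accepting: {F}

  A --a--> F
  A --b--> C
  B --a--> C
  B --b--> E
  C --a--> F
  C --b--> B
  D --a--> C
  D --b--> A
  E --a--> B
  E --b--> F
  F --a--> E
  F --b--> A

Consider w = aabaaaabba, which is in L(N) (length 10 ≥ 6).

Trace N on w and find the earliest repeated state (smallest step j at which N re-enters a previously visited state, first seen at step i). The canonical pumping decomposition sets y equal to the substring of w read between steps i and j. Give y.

ab

State sequence: A -a-> F -a-> E -b-> F -a-> E -a-> B -a-> C -a-> F -b-> A -b-> C -a-> F
First repeat at step 3: F was already visited.

So i = 1, j = 3, giving x = w[0:1] = a, y = w[1:3] = ab, z = w[3:10] = aaaabba.
Check: |xy| = 3 ≤ 6 and |y| = 2 ≥ 1. Reading y takes N from F back to F, so every xyⁱz is accepted.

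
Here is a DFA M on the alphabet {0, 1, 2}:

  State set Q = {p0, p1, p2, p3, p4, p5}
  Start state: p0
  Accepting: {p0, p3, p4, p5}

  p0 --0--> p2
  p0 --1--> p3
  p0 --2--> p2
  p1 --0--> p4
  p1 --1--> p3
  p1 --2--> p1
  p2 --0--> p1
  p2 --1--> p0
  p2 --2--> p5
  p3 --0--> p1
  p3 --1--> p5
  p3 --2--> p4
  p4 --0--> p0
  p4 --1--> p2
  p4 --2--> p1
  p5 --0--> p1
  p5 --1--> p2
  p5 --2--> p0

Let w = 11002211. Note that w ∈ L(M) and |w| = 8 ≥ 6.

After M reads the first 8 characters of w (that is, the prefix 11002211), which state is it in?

p5

Run of M on the first 8 characters of w = 1 1 0 0 2 2 1 1:
  step 0: p0  (start)
  step 1: p3  (read 1: p0→p3)
  step 2: p5  (read 1: p3→p5)
  step 3: p1  (read 0: p5→p1)
  step 4: p4  (read 0: p1→p4)
  step 5: p1  (read 2: p4→p1)
  step 6: p1  (read 2: p1→p1)
  step 7: p3  (read 1: p1→p3)
  step 8: p5  (read 1: p3→p5)

After reading 8 characters, M is in state p5.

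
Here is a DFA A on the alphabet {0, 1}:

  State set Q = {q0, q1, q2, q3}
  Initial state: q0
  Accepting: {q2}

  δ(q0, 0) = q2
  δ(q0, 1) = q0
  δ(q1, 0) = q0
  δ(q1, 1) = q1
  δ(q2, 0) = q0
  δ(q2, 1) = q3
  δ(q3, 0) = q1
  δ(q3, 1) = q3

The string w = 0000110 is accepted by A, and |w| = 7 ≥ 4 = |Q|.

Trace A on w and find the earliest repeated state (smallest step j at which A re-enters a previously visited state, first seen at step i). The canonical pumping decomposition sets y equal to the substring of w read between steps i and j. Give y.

00

Run of A on w = 0 0 0 0 1 1 0:
  step 0: q0  (start)
  step 1: q2  (read 0: q0→q2)
  step 2: q0  (read 0: q2→q0)   ← first repeat (q0 seen earlier)
  step 3: q2  (read 0: q0→q2)
  step 4: q0  (read 0: q2→q0)
  step 5: q0  (read 1: q0→q0)
  step 6: q0  (read 1: q0→q0)
  step 7: q2  (read 0: q0→q2)

So i = 0, j = 2, giving x = w[0:0] = ε, y = w[0:2] = 00, z = w[2:7] = 00110.
Check: |xy| = 2 ≤ 4 and |y| = 2 ≥ 1. Reading y takes A from q0 back to q0, so every xyⁱz is accepted.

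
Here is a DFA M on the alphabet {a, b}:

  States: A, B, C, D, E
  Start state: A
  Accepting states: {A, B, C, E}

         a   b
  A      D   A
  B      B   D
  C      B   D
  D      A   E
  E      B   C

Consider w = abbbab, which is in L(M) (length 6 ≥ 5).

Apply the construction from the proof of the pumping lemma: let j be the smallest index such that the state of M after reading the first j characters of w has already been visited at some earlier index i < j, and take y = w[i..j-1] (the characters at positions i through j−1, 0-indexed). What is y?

bbb

State sequence: A -a-> D -b-> E -b-> C -b-> D -a-> A -b-> A
First repeat at step 4: D was already visited.

So i = 1, j = 4, giving x = w[0:1] = a, y = w[1:4] = bbb, z = w[4:6] = ab.
Check: |xy| = 4 ≤ 5 and |y| = 3 ≥ 1. Reading y takes M from D back to D, so every xyⁱz is accepted.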